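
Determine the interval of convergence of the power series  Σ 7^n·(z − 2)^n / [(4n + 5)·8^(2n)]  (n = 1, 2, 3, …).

Ratio test: |a_{n+1}/a_n| = [(4n + 5)/(4(n+1) + 5)] · 7/64 → 7/64 as n → ∞.
Hence the series converges for |z − 2| < 1/(7/64) = 64/7, so the radius of convergence is 64/7.
At z = 78/7: the terms are asymptotic to a nonzero constant times 1/n, so the series diverges by limit comparison with Σ 1/n.
Check z = -50/7: an alternating series whose terms decrease to 0 in absolute value, so it converges by the Leibniz criterion.

[-50/7, 78/7)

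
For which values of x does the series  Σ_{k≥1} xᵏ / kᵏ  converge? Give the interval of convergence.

(−∞, ∞)

Root test: |a_k|^(1/k) = 1/k → 0.
The limit is 0 for every x, so R = ∞.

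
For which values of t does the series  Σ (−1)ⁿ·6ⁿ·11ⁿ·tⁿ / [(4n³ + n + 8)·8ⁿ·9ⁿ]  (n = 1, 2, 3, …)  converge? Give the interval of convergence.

[-12/11, 12/11]

Ratio test: |a_{n+1}/a_n| = [(4n³ + n + 8)/(4(n+1)³ + (n+1) + 8)] · 6·11/(8·9) → 11/12 as n → ∞.
Hence the series converges for |t| < 1/(11/12) = 12/11, so the radius of convergence is 12/11.
When t = 12/11, absolute convergence follows by limit comparison with Σ 1/n³.
At t = -12/11: the terms are on the order of 1/n³, so the series converges absolutely by comparison with the p-series (p = 3 > 1).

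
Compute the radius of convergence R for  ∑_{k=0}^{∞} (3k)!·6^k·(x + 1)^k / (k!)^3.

The ratio of consecutive coefficients is (3k+1)·(3k+2)·(3k+3)/(k+1)³ · 6 → 162.
The series converges when 162 · |x + 1| < 1, giving R = 1/162.

R = 1/162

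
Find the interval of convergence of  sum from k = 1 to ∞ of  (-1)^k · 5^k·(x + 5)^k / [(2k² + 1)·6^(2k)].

[-61/5, 11/5]

The ratio of consecutive coefficients is [(2k² + 1)/(2(k+1)² + 1)] · 5/36 → 5/36.
Convergence for |x + 5| · 5/36 < 1, i.e. |x + 5| < 36/5. So R = 36/5.
Check x = 11/5: the terms are on the order of 1/k², so the series converges absolutely by comparison with the p-series (p = 2 > 1).
When x = -61/5, absolute convergence follows by limit comparison with Σ 1/k².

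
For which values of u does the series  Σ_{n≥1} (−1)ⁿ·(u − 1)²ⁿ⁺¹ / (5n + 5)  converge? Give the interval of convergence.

The ratio of consecutive coefficients is (5n + 5)/(5(n+1) + 5) → 1.
Since the exponent of (u − 1) increases by 2 each term, convergence requires |u − 1|² < 1, hence R = 1.
When u = 2, convergence follows from the alternating series test (terms decrease monotonically to 0).
Endpoint u = 0: convergence follows from the alternating series test (terms decrease monotonically to 0).

[0, 2]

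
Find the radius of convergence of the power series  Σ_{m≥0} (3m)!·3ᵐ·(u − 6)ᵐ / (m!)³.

By the ratio test, |a_{m+1}/a_m| = (3m+1)·(3m+2)·(3m+3)/(m+1)³ · 3 → 81.
The series converges when 81 · |u − 6| < 1, giving R = 1/81.

R = 1/81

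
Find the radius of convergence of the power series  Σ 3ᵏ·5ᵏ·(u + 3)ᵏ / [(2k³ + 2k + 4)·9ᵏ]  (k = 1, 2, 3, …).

Ratio test: |a_{k+1}/a_k| = [(2k³ + 2k + 4)/(2(k+1)³ + 2(k+1) + 4)] · 3·5/9 → 5/3 as k → ∞.
Convergence for |u + 3| · 5/3 < 1, i.e. |u + 3| < 3/5. So R = 3/5.

R = 3/5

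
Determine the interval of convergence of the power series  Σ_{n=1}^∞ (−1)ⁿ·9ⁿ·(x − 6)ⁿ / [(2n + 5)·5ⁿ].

(49/9, 59/9]

Apply the ratio test: |a_{n+1}| / |a_n| = [(2n + 5)/(2(n+1) + 5)] · 9/5, which tends to 9/5 as n → ∞.
Convergence for |x − 6| · 9/5 < 1, i.e. |x − 6| < 5/9. So R = 5/9.
At x = 59/9: the terms alternate in sign and decrease monotonically to 0 in absolute value (size ~ c/n), so the alternating series test gives convergence.
When x = 49/9, the terms are asymptotic to a nonzero constant times 1/n, so the series diverges by limit comparison with Σ 1/n.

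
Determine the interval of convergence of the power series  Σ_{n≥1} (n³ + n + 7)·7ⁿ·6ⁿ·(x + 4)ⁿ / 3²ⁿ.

The ratio of consecutive coefficients is [((n+1)³ + (n+1) + 7)/(n³ + n + 7)] · 7·6/9 → 14/3.
Convergence for |x + 4| · 14/3 < 1, i.e. |x + 4| < 3/14. So R = 3/14.
At x = -53/14: the terms do not tend to 0, so the series diverges.
Endpoint x = -59/14: the n-th term does not approach 0; divergence by the term test.

(-59/14, -53/14)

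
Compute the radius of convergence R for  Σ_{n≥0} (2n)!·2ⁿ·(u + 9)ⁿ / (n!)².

R = 1/8

Ratio test: |a_{n+1}/a_n| = (2n+1)·(2n+2)/(n+1)² · 2 → 8 as n → ∞.
Thus R = 1/(8) = 1/8.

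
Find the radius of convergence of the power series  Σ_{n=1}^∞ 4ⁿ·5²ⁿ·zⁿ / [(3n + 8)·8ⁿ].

R = 2/25

The ratio of consecutive coefficients is [(3n + 8)/(3(n+1) + 8)] · 4·25/8 → 25/2.
Thus R = 1/(25/2) = 2/25.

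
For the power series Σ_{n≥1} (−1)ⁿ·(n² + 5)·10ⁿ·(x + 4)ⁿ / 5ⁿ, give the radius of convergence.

R = 1/2

By the ratio test, |a_{n+1}/a_n| = [((n+1)² + 5)/(n² + 5)] · 10/5 → 2.
The series converges when 2 · |x + 4| < 1, giving R = 1/2.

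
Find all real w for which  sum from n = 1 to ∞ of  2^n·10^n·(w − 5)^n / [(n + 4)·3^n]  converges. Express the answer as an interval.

The ratio of consecutive coefficients is [(n + 4)/((n+1) + 4)] · 2·10/3 → 20/3.
Thus R = 1/(20/3) = 3/20.
Endpoint w = 103/20: the terms are asymptotic to a nonzero constant times 1/n, so the series diverges by limit comparison with Σ 1/n.
At w = 97/20: the terms alternate in sign and decrease monotonically to 0 in absolute value (size ~ c/n), so the alternating series test gives convergence.

[97/20, 103/20)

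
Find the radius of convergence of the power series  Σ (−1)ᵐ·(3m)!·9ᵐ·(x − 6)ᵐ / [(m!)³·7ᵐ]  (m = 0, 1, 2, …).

Apply the ratio test: |a_{m+1}| / |a_m| = (3m+1)·(3m+2)·(3m+3)/(m+1)³ · 9/7, which tends to 243/7 as m → ∞.
Hence the series converges for |x − 6| < 1/(243/7) = 7/243, so the radius of convergence is 7/243.

R = 7/243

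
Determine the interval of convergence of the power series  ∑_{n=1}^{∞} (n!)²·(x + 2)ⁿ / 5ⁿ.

By the ratio test, |a_{n+1}/a_n| = (n+1)² · 1/5 → ∞.
The ratio grows without bound, so the series diverges whenever (x + 2) ≠ 0; it converges only at x = -2. R = 0.

{-2}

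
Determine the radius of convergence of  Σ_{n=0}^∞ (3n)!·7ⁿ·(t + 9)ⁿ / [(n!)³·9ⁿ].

Ratio test: |a_{n+1}/a_n| = (3n+1)·(3n+2)·(3n+3)/(n+1)³ · 7/9 → 21 as n → ∞.
Hence the series converges for |t + 9| < 1/(21) = 1/21, so the radius of convergence is 1/21.

R = 1/21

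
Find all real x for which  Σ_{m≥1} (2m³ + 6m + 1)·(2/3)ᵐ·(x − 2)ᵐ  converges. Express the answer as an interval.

(1/2, 7/2)

The ratio of consecutive coefficients is [(2(m+1)³ + 6(m+1) + 1)/(2m³ + 6m + 1)] · 2/3 → 2/3.
The series converges when 2/3 · |x − 2| < 1, giving R = 3/2.
When x = 7/2, the m-th term does not approach 0; divergence by the term test.
Endpoint x = 1/2: the terms do not tend to 0, so the series diverges.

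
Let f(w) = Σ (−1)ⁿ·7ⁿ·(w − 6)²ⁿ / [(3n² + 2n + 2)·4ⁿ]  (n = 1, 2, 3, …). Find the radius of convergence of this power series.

Apply the ratio test: |a_{n+1}| / |a_n| = [(3n² + 2n + 2)/(3(n+1)² + 2(n+1) + 2)] · 7/4, which tends to 7/4 as n → ∞.
Successive powers of (w − 6) differ by 2, so the series converges when |w − 6|² · 7/4 < 1, i.e. |w − 6| < √(4/7). So R = 2√7/7.

R = 2√7/7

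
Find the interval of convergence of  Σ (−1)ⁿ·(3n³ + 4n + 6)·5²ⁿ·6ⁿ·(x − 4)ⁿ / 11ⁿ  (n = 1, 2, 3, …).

By the ratio test, |a_{n+1}/a_n| = [(3(n+1)³ + 4(n+1) + 6)/(3n³ + 4n + 6)] · 25·6/11 → 150/11.
The series converges when 150/11 · |x − 4| < 1, giving R = 11/150.
When x = 611/150, the n-th term does not approach 0; divergence by the term test.
Endpoint x = 589/150: the terms have absolute value of order n³, which does not tend to 0, so the series diverges by the divergence test.

(589/150, 611/150)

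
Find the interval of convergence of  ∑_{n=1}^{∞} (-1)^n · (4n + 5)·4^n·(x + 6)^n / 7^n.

By the ratio test, |a_{n+1}/a_n| = [(4(n+1) + 5)/(4n + 5)] · 4/7 → 4/7.
The series converges when 4/7 · |x + 6| < 1, giving R = 7/4.
When x = -17/4, the terms do not tend to 0, so the series diverges.
At x = -31/4: the terms do not tend to 0, so the series diverges.

(-31/4, -17/4)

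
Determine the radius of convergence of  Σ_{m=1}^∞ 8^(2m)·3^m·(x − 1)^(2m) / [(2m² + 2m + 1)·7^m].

Apply the ratio test: |a_{m+1}| / |a_m| = [(2m² + 2m + 1)/(2(m+1)² + 2(m+1) + 1)] · 64·3/7, which tends to 192/7 as m → ∞.
Since the exponent of (x − 1) increases by 2 each term, convergence requires |x − 1|² < 7/192, hence R = √21/24.

R = √21/24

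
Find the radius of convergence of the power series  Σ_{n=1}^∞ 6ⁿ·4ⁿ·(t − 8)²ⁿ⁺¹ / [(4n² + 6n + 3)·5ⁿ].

Ratio test: |a_{n+1}/a_n| = [(4n² + 6n + 3)/(4(n+1)² + 6(n+1) + 3)] · 6·4/5 → 24/5 as n → ∞.
Writing y = (t − 8)², the series in y has radius 5/24, so |t − 8| < √(5/24) and R = √30/12.

R = √30/12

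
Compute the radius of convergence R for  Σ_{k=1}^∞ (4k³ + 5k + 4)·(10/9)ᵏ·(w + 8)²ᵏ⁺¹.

Apply the ratio test: |a_{k+1}| / |a_k| = [(4(k+1)³ + 5(k+1) + 4)/(4k³ + 5k + 4)] · 10/9, which tends to 10/9 as k → ∞.
Writing y = (w + 8)², the series in y has radius 9/10, so |w + 8| < √(9/10) and R = 3√10/10.

R = 3√10/10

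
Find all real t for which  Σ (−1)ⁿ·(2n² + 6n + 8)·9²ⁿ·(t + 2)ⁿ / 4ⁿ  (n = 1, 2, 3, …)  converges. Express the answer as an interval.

Ratio test: |a_{n+1}/a_n| = [(2(n+1)² + 6(n+1) + 8)/(2n² + 6n + 8)] · 81/4 → 81/4 as n → ∞.
Thus R = 1/(81/4) = 4/81.
At t = -158/81: the terms do not tend to 0, so the series diverges.
At t = -166/81: the terms have absolute value of order n², which does not tend to 0, so the series diverges by the divergence test.

(-166/81, -158/81)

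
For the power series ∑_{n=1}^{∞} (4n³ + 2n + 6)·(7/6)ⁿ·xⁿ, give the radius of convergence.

R = 6/7

Ratio test: |a_{n+1}/a_n| = [(4(n+1)³ + 2(n+1) + 6)/(4n³ + 2n + 6)] · 7/6 → 7/6 as n → ∞.
The series converges when 7/6 · |x| < 1, giving R = 6/7.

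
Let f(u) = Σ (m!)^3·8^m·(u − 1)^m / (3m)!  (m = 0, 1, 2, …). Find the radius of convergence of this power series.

R = 27/8

Apply the ratio test: |a_{m+1}| / |a_m| = (m+1)³/[(3m+1)·(3m+2)·(3m+3)] · 8, which tends to 8/27 as m → ∞.
Thus R = 1/(8/27) = 27/8.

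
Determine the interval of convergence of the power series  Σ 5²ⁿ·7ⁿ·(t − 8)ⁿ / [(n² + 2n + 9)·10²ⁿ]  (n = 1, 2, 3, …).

The ratio of consecutive coefficients is [(n² + 2n + 9)/((n+1)² + 2(n+1) + 9)] · 25·7/100 → 7/4.
The series converges when 7/4 · |t − 8| < 1, giving R = 4/7.
When t = 60/7, absolute convergence follows by limit comparison with Σ 1/n².
At t = 52/7: absolute convergence follows by limit comparison with Σ 1/n².

[52/7, 60/7]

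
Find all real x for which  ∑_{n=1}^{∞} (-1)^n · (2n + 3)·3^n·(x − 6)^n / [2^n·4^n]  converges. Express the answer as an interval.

Ratio test: |a_{n+1}/a_n| = [(2(n+1) + 3)/(2n + 3)] · 3/(2·4) → 3/8 as n → ∞.
Hence the series converges for |x − 6| < 1/(3/8) = 8/3, so the radius of convergence is 8/3.
Endpoint x = 26/3: the n-th term does not approach 0; divergence by the term test.
At x = 10/3: the terms do not tend to 0, so the series diverges.

(10/3, 26/3)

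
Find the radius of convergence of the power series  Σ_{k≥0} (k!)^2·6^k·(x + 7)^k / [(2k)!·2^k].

R = 4/3

The ratio of consecutive coefficients is (k+1)²/[(2k+1)·(2k+2)] · 6/2 → 3/4.
The series converges when 3/4 · |x + 7| < 1, giving R = 4/3.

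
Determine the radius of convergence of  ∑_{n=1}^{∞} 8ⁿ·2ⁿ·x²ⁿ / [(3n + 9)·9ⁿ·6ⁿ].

R = 3√6/4

Ratio test: |a_{n+1}/a_n| = [(3n + 9)/(3(n+1) + 9)] · 8·2/(9·6) → 8/27 as n → ∞.
Writing y = x², the series in y has radius 27/8, so |x| < √(27/8) and R = 3√6/4.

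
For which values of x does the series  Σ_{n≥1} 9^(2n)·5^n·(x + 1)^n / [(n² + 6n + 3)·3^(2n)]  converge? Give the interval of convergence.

[-46/45, -44/45]

Apply the ratio test: |a_{n+1}| / |a_n| = [(n² + 6n + 3)/((n+1)² + 6(n+1) + 3)] · 81·5/9, which tends to 45 as n → ∞.
Convergence for |x + 1| · 45 < 1, i.e. |x + 1| < 1/45. So R = 1/45.
When x = -44/45, the terms are on the order of 1/n², so the series converges absolutely by comparison with the p-series (p = 2 > 1).
When x = -46/45, the series is dominated by a constant times Σ 1/n², which converges (p = 2 > 1).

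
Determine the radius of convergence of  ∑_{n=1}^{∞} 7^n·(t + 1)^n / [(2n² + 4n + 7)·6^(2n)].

The ratio of consecutive coefficients is [(2n² + 4n + 7)/(2(n+1)² + 4(n+1) + 7)] · 7/36 → 7/36.
The series converges when 7/36 · |t + 1| < 1, giving R = 36/7.

R = 36/7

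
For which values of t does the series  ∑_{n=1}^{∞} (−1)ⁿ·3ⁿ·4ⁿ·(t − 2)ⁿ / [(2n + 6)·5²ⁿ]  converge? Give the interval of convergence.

Ratio test: |a_{n+1}/a_n| = [(2n + 6)/(2(n+1) + 6)] · 3·4/25 → 12/25 as n → ∞.
Hence the series converges for |t − 2| < 1/(12/25) = 25/12, so the radius of convergence is 25/12.
Endpoint t = 49/12: an alternating series whose terms decrease to 0 in absolute value, so it converges by the Leibniz criterion.
When t = -1/12, comparison with the harmonic series Σ 1/n shows the series diverges.

(-1/12, 49/12]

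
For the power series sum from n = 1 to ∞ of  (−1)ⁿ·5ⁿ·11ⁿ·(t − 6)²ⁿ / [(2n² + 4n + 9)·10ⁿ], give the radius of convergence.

R = √22/11

Ratio test: |a_{n+1}/a_n| = [(2n² + 4n + 9)/(2(n+1)² + 4(n+1) + 9)] · 5·11/10 → 11/2 as n → ∞.
Since the exponent of (t − 6) increases by 2 each term, convergence requires |t − 6|² < 2/11, hence R = √22/11.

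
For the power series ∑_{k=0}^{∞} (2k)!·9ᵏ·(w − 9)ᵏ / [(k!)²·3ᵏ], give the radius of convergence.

R = 1/12

The ratio of consecutive coefficients is (2k+1)·(2k+2)/(k+1)² · 9/3 → 12.
Convergence for |w − 9| · 12 < 1, i.e. |w − 9| < 1/12. So R = 1/12.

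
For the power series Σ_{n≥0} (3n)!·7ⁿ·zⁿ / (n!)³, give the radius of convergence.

By the ratio test, |a_{n+1}/a_n| = (3n+1)·(3n+2)·(3n+3)/(n+1)³ · 7 → 189.
The series converges when 189 · |z| < 1, giving R = 1/189.

R = 1/189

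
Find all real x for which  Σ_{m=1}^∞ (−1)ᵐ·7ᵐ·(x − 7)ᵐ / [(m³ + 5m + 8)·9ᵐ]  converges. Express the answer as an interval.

[40/7, 58/7]

The ratio of consecutive coefficients is [(m³ + 5m + 8)/((m+1)³ + 5(m+1) + 8)] · 7/9 → 7/9.
Convergence for |x − 7| · 7/9 < 1, i.e. |x − 7| < 9/7. So R = 9/7.
Check x = 58/7: absolute convergence follows by limit comparison with Σ 1/m³.
When x = 40/7, the terms are on the order of 1/m³, so the series converges absolutely by comparison with the p-series (p = 3 > 1).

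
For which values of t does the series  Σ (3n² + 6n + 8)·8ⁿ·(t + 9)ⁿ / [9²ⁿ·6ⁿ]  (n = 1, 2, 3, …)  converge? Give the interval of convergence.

By the ratio test, |a_{n+1}/a_n| = [(3(n+1)² + 6(n+1) + 8)/(3n² + 6n + 8)] · 8/(81·6) → 4/243.
Convergence for |t + 9| · 4/243 < 1, i.e. |t + 9| < 243/4. So R = 243/4.
At t = 207/4: the terms do not tend to 0, so the series diverges.
When t = -279/4, the terms have absolute value of order n², which does not tend to 0, so the series diverges by the divergence test.

(-279/4, 207/4)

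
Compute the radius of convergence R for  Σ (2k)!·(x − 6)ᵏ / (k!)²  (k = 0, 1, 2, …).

The ratio of consecutive coefficients is (2k+1)·(2k+2)/(k+1)² → 4.
Thus R = 1/(4) = 1/4.

R = 1/4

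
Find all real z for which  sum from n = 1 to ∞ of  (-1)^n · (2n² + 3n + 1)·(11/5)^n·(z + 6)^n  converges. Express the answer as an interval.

(-71/11, -61/11)

Ratio test: |a_{n+1}/a_n| = [(2(n+1)² + 3(n+1) + 1)/(2n² + 3n + 1)] · 11/5 → 11/5 as n → ∞.
Convergence for |z + 6| · 11/5 < 1, i.e. |z + 6| < 5/11. So R = 5/11.
At z = -61/11: the terms have absolute value of order n², which does not tend to 0, so the series diverges by the divergence test.
When z = -71/11, the n-th term does not approach 0; divergence by the term test.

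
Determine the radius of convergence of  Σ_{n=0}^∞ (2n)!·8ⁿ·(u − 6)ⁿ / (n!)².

R = 1/32

The ratio of consecutive coefficients is (2n+1)·(2n+2)/(n+1)² · 8 → 32.
Convergence for |u − 6| · 32 < 1, i.e. |u − 6| < 1/32. So R = 1/32.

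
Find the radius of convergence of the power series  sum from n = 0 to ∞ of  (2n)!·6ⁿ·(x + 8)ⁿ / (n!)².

R = 1/24

The ratio of consecutive coefficients is (2n+1)·(2n+2)/(n+1)² · 6 → 24.
The series converges when 24 · |x + 8| < 1, giving R = 1/24.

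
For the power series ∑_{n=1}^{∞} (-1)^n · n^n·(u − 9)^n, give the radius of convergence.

R = 0

Applying the root test, |a_n|^(1/n) = n → ∞.
Since the n-th root of |a_n| is unbounded, the series converges only at u = 9; R = 0.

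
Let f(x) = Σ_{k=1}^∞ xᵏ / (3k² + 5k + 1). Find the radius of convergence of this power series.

By the ratio test, |a_{k+1}/a_k| = (3k² + 5k + 1)/(3(k+1)² + 5(k+1) + 1) → 1.
Convergence for |x| < 1, so R = 1.

R = 1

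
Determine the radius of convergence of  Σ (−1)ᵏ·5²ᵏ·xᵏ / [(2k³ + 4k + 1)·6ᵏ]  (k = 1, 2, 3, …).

By the ratio test, |a_{k+1}/a_k| = [(2k³ + 4k + 1)/(2(k+1)³ + 4(k+1) + 1)] · 25/6 → 25/6.
Thus R = 1/(25/6) = 6/25.

R = 6/25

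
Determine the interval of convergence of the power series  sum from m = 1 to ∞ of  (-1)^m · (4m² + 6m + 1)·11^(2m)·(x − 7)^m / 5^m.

(842/121, 852/121)

Apply the ratio test: |a_{m+1}| / |a_m| = [(4(m+1)² + 6(m+1) + 1)/(4m² + 6m + 1)] · 121/5, which tends to 121/5 as m → ∞.
The series converges when 121/5 · |x − 7| < 1, giving R = 5/121.
Endpoint x = 852/121: the terms have absolute value of order m², which does not tend to 0, so the series diverges by the divergence test.
Check x = 842/121: the m-th term does not approach 0; divergence by the term test.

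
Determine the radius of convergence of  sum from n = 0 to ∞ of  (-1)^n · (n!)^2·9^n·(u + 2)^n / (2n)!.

R = 4/9

Ratio test: |a_{n+1}/a_n| = (n+1)²/[(2n+1)·(2n+2)] · 9 → 9/4 as n → ∞.
Thus R = 1/(9/4) = 4/9.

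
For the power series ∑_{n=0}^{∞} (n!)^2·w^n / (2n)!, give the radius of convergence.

R = 4

Apply the ratio test: |a_{n+1}| / |a_n| = (n+1)²/[(2n+1)·(2n+2)], which tends to 1/4 as n → ∞.
The series converges when 1/4 · |w| < 1, giving R = 4.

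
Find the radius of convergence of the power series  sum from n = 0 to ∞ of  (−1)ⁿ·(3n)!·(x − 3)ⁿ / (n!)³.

By the ratio test, |a_{n+1}/a_n| = (3n+1)·(3n+2)·(3n+3)/(n+1)³ → 27.
The series converges when 27 · |x − 3| < 1, giving R = 1/27.

R = 1/27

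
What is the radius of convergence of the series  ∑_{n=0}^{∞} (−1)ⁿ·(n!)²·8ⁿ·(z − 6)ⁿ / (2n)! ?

R = 1/2

Ratio test: |a_{n+1}/a_n| = (n+1)²/[(2n+1)·(2n+2)] · 8 → 2 as n → ∞.
Convergence for |z − 6| · 2 < 1, i.e. |z − 6| < 1/2. So R = 1/2.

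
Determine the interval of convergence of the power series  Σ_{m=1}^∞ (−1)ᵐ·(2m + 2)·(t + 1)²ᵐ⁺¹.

Ratio test: |a_{m+1}/a_m| = (2(m+1) + 2)/(2m + 2) → 1 as m → ∞.
Since the exponent of (t + 1) increases by 2 each term, convergence requires |t + 1|² < 1, hence R = 1.
Endpoint t = 0: the terms do not tend to 0, so the series diverges.
Check t = -2: the m-th term does not approach 0; divergence by the term test.

(-2, 0)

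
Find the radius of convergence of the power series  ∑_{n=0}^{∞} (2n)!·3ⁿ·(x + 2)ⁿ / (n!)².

R = 1/12

The ratio of consecutive coefficients is (2n+1)·(2n+2)/(n+1)² · 3 → 12.
Convergence for |x + 2| · 12 < 1, i.e. |x + 2| < 1/12. So R = 1/12.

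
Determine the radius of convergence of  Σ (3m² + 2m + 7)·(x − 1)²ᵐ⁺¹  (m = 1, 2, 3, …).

Apply the ratio test: |a_{m+1}| / |a_m| = (3(m+1)² + 2(m+1) + 7)/(3m² + 2m + 7), which tends to 1 as m → ∞.
Writing y = (x − 1)², the series in y has radius 1, so |x − 1| < √(1) = 1 and R = 1.

R = 1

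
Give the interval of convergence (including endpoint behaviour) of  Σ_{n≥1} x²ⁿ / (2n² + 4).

[-1, 1]

By the ratio test, |a_{n+1}/a_n| = (2n² + 4)/(2(n+1)² + 4) → 1.
Successive powers of x differ by 2, so the series converges when |x|² · 1 < 1, i.e. |x| < √(1) = 1. So R = 1.
Endpoint x = 1: absolute convergence follows by limit comparison with Σ 1/n².
When x = -1, the terms are on the order of 1/n², so the series converges absolutely by comparison with the p-series (p = 2 > 1).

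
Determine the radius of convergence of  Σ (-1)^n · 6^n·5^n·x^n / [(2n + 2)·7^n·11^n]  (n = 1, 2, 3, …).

By the ratio test, |a_{n+1}/a_n| = [(2n + 2)/(2(n+1) + 2)] · 6·5/(7·11) → 30/77.
Convergence for |x| · 30/77 < 1, i.e. |x| < 77/30. So R = 77/30.

R = 77/30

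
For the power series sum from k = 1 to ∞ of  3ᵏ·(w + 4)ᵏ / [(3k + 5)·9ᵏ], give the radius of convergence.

Ratio test: |a_{k+1}/a_k| = [(3k + 5)/(3(k+1) + 5)] · 3/9 → 1/3 as k → ∞.
Thus R = 1/(1/3) = 3.

R = 3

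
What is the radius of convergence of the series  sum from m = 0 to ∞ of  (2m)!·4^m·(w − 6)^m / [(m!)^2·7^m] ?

R = 7/16

By the ratio test, |a_{m+1}/a_m| = (2m+1)·(2m+2)/(m+1)² · 4/7 → 16/7.
Hence the series converges for |w − 6| < 1/(16/7) = 7/16, so the radius of convergence is 7/16.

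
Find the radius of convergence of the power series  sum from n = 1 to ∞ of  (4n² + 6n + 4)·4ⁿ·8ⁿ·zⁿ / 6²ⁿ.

The ratio of consecutive coefficients is [(4(n+1)² + 6(n+1) + 4)/(4n² + 6n + 4)] · 4·8/36 → 8/9.
Thus R = 1/(8/9) = 9/8.

R = 9/8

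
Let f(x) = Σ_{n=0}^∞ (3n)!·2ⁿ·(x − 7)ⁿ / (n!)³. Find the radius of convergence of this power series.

The ratio of consecutive coefficients is (3n+1)·(3n+2)·(3n+3)/(n+1)³ · 2 → 54.
The series converges when 54 · |x − 7| < 1, giving R = 1/54.

R = 1/54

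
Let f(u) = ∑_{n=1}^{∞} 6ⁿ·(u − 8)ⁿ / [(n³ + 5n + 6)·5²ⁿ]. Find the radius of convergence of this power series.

Apply the ratio test: |a_{n+1}| / |a_n| = [(n³ + 5n + 6)/((n+1)³ + 5(n+1) + 6)] · 6/25, which tends to 6/25 as n → ∞.
Thus R = 1/(6/25) = 25/6.

R = 25/6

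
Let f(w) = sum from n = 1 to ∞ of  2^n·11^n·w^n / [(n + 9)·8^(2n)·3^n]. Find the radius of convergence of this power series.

R = 96/11

Apply the ratio test: |a_{n+1}| / |a_n| = [(n + 9)/((n+1) + 9)] · 2·11/(64·3), which tends to 11/96 as n → ∞.
The series converges when 11/96 · |w| < 1, giving R = 96/11.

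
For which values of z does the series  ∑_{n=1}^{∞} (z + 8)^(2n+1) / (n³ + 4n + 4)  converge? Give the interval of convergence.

[-9, -7]

The ratio of consecutive coefficients is (n³ + 4n + 4)/((n+1)³ + 4(n+1) + 4) → 1.
Writing y = (z + 8)², the series in y has radius 1, so |z + 8| < √(1) = 1 and R = 1.
When z = -7, the terms are on the order of 1/n³, so the series converges absolutely by comparison with the p-series (p = 3 > 1).
When z = -9, the series is dominated by a constant times Σ 1/n³, which converges (p = 3 > 1).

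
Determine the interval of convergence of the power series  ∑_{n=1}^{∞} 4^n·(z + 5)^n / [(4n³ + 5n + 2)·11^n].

Ratio test: |a_{n+1}/a_n| = [(4n³ + 5n + 2)/(4(n+1)³ + 5(n+1) + 2)] · 4/11 → 4/11 as n → ∞.
The series converges when 4/11 · |z + 5| < 1, giving R = 11/4.
Endpoint z = -9/4: absolute convergence follows by limit comparison with Σ 1/n³.
Check z = -31/4: the terms are on the order of 1/n³, so the series converges absolutely by comparison with the p-series (p = 3 > 1).

[-31/4, -9/4]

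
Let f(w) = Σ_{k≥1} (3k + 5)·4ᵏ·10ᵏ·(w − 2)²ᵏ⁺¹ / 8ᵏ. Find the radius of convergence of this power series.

R = √5/5

By the ratio test, |a_{k+1}/a_k| = [(3(k+1) + 5)/(3k + 5)] · 4·10/8 → 5.
Writing y = (w − 2)², the series in y has radius 1/5, so |w − 2| < √(1/5) and R = √5/5.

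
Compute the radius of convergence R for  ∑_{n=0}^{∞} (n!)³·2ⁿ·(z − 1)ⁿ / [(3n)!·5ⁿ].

Apply the ratio test: |a_{n+1}| / |a_n| = (n+1)³/[(3n+1)·(3n+2)·(3n+3)] · 2/5, which tends to 2/135 as n → ∞.
The series converges when 2/135 · |z − 1| < 1, giving R = 135/2.

R = 135/2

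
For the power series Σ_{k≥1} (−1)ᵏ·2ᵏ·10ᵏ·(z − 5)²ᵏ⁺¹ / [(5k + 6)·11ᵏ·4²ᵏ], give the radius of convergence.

By the ratio test, |a_{k+1}/a_k| = [(5k + 6)/(5(k+1) + 6)] · 2·10/(11·16) → 5/44.
Successive powers of (z − 5) differ by 2, so the series converges when |z − 5|² · 5/44 < 1, i.e. |z − 5| < √(44/5). So R = 2√55/5.

R = 2√55/5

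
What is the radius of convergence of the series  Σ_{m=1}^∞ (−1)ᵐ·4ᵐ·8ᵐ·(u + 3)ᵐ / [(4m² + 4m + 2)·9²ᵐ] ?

The ratio of consecutive coefficients is [(4m² + 4m + 2)/(4(m+1)² + 4(m+1) + 2)] · 4·8/81 → 32/81.
Thus R = 1/(32/81) = 81/32.

R = 81/32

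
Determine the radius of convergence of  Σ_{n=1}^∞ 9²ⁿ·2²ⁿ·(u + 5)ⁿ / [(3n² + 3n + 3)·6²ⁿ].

R = 1/9

The ratio of consecutive coefficients is [(3n² + 3n + 3)/(3(n+1)² + 3(n+1) + 3)] · 81·4/36 → 9.
The series converges when 9 · |u + 5| < 1, giving R = 1/9.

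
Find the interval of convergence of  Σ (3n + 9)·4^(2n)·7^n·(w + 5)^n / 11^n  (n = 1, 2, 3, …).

Ratio test: |a_{n+1}/a_n| = [(3(n+1) + 9)/(3n + 9)] · 16·7/11 → 112/11 as n → ∞.
Convergence for |w + 5| · 112/11 < 1, i.e. |w + 5| < 11/112. So R = 11/112.
When w = -549/112, the n-th term does not approach 0; divergence by the term test.
At w = -571/112: the n-th term does not approach 0; divergence by the term test.

(-571/112, -549/112)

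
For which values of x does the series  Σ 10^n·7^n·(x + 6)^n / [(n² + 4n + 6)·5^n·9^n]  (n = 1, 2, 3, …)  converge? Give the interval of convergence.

Ratio test: |a_{n+1}/a_n| = [(n² + 4n + 6)/((n+1)² + 4(n+1) + 6)] · 10·7/(5·9) → 14/9 as n → ∞.
Thus R = 1/(14/9) = 9/14.
When x = -75/14, the series is dominated by a constant times Σ 1/n², which converges (p = 2 > 1).
At x = -93/14: absolute convergence follows by limit comparison with Σ 1/n².

[-93/14, -75/14]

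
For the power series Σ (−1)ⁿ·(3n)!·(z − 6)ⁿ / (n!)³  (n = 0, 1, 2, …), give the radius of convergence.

Ratio test: |a_{n+1}/a_n| = (3n+1)·(3n+2)·(3n+3)/(n+1)³ → 27 as n → ∞.
Hence the series converges for |z − 6| < 1/(27) = 1/27, so the radius of convergence is 1/27.

R = 1/27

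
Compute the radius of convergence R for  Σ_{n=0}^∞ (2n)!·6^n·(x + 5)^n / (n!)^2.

R = 1/24

By the ratio test, |a_{n+1}/a_n| = (2n+1)·(2n+2)/(n+1)² · 6 → 24.
Thus R = 1/(24) = 1/24.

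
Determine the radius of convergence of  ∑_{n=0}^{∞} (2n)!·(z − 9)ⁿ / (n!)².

Ratio test: |a_{n+1}/a_n| = (2n+1)·(2n+2)/(n+1)² → 4 as n → ∞.
Convergence for |z − 9| · 4 < 1, i.e. |z − 9| < 1/4. So R = 1/4.

R = 1/4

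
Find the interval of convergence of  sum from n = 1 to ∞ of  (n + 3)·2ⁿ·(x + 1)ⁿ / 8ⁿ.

Ratio test: |a_{n+1}/a_n| = [((n+1) + 3)/(n + 3)] · 2/8 → 1/4 as n → ∞.
Convergence for |x + 1| · 1/4 < 1, i.e. |x + 1| < 4. So R = 4.
When x = 3, the terms have absolute value of order n, which does not tend to 0, so the series diverges by the divergence test.
When x = -5, the terms have absolute value of order n, which does not tend to 0, so the series diverges by the divergence test.

(-5, 3)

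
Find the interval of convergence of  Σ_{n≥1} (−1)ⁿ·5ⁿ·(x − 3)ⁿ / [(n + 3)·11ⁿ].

Ratio test: |a_{n+1}/a_n| = [(n + 3)/((n+1) + 3)] · 5/11 → 5/11 as n → ∞.
Thus R = 1/(5/11) = 11/5.
When x = 26/5, an alternating series whose terms decrease to 0 in absolute value, so it converges by the Leibniz criterion.
Endpoint x = 4/5: comparison with the harmonic series Σ 1/n shows the series diverges.

(4/5, 26/5]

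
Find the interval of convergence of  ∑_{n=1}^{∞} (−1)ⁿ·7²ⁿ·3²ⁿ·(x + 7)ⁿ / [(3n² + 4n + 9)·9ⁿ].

[-344/49, -342/49]

Ratio test: |a_{n+1}/a_n| = [(3n² + 4n + 9)/(3(n+1)² + 4(n+1) + 9)] · 49·9/9 → 49 as n → ∞.
Hence the series converges for |x + 7| < 1/(49) = 1/49, so the radius of convergence is 1/49.
Check x = -342/49: the terms are on the order of 1/n², so the series converges absolutely by comparison with the p-series (p = 2 > 1).
Check x = -344/49: the terms are on the order of 1/n², so the series converges absolutely by comparison with the p-series (p = 2 > 1).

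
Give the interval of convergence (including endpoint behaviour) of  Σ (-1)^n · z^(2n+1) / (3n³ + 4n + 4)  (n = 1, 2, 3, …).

Ratio test: |a_{n+1}/a_n| = (3n³ + 4n + 4)/(3(n+1)³ + 4(n+1) + 4) → 1 as n → ∞.
Successive powers of z differ by 2, so the series converges when |z|² · 1 < 1, i.e. |z| < √(1) = 1. So R = 1.
At z = 1: the terms are on the order of 1/n³, so the series converges absolutely by comparison with the p-series (p = 3 > 1).
Endpoint z = -1: absolute convergence follows by limit comparison with Σ 1/n³.

[-1, 1]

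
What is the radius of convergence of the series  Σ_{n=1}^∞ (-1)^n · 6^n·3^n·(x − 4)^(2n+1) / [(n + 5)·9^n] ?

R = √2/2

Apply the ratio test: |a_{n+1}| / |a_n| = [(n + 5)/((n+1) + 5)] · 6·3/9, which tends to 2 as n → ∞.
Writing y = (x − 4)², the series in y has radius 1/2, so |x − 4| < √(1/2) and R = √2/2.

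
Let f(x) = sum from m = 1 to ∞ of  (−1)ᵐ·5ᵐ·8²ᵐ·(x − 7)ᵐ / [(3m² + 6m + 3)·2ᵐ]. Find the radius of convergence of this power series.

R = 1/160

The ratio of consecutive coefficients is [(3m² + 6m + 3)/(3(m+1)² + 6(m+1) + 3)] · 5·64/2 → 160.
Hence the series converges for |x − 7| < 1/(160) = 1/160, so the radius of convergence is 1/160.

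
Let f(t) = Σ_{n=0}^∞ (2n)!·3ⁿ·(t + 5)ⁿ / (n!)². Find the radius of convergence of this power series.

Ratio test: |a_{n+1}/a_n| = (2n+1)·(2n+2)/(n+1)² · 3 → 12 as n → ∞.
Convergence for |t + 5| · 12 < 1, i.e. |t + 5| < 1/12. So R = 1/12.

R = 1/12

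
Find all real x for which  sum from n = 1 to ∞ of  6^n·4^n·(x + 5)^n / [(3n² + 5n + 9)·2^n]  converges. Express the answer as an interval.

[-61/12, -59/12]

The ratio of consecutive coefficients is [(3n² + 5n + 9)/(3(n+1)² + 5(n+1) + 9)] · 6·4/2 → 12.
Convergence for |x + 5| · 12 < 1, i.e. |x + 5| < 1/12. So R = 1/12.
At x = -59/12: the terms are on the order of 1/n², so the series converges absolutely by comparison with the p-series (p = 2 > 1).
Check x = -61/12: the terms are on the order of 1/n², so the series converges absolutely by comparison with the p-series (p = 2 > 1).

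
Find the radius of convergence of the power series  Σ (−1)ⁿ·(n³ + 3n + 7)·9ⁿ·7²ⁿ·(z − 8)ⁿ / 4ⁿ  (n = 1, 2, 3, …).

R = 4/441

Apply the ratio test: |a_{n+1}| / |a_n| = [((n+1)³ + 3(n+1) + 7)/(n³ + 3n + 7)] · 9·49/4, which tends to 441/4 as n → ∞.
Thus R = 1/(441/4) = 4/441.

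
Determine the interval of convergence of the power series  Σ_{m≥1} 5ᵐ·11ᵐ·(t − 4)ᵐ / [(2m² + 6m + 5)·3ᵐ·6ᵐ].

Ratio test: |a_{m+1}/a_m| = [(2m² + 6m + 5)/(2(m+1)² + 6(m+1) + 5)] · 5·11/(3·6) → 55/18 as m → ∞.
Thus R = 1/(55/18) = 18/55.
When t = 238/55, the terms are on the order of 1/m², so the series converges absolutely by comparison with the p-series (p = 2 > 1).
When t = 202/55, the terms are on the order of 1/m², so the series converges absolutely by comparison with the p-series (p = 2 > 1).

[202/55, 238/55]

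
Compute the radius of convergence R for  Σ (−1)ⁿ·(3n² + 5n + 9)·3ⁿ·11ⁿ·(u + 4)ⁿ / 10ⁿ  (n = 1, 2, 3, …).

R = 10/33

By the ratio test, |a_{n+1}/a_n| = [(3(n+1)² + 5(n+1) + 9)/(3n² + 5n + 9)] · 3·11/10 → 33/10.
Hence the series converges for |u + 4| < 1/(33/10) = 10/33, so the radius of convergence is 10/33.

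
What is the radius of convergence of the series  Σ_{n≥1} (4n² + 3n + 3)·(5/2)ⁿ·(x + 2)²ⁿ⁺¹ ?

By the ratio test, |a_{n+1}/a_n| = [(4(n+1)² + 3(n+1) + 3)/(4n² + 3n + 3)] · 5/2 → 5/2.
Successive powers of (x + 2) differ by 2, so the series converges when |x + 2|² · 5/2 < 1, i.e. |x + 2| < √(2/5). So R = √10/5.

R = √10/5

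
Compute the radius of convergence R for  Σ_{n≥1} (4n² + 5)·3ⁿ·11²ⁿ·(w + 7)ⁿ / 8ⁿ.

R = 8/363

Apply the ratio test: |a_{n+1}| / |a_n| = [(4(n+1)² + 5)/(4n² + 5)] · 3·121/8, which tends to 363/8 as n → ∞.
Thus R = 1/(363/8) = 8/363.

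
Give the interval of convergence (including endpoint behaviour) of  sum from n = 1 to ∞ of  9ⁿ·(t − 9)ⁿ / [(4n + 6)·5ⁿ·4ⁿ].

[61/9, 101/9)

Apply the ratio test: |a_{n+1}| / |a_n| = [(4n + 6)/(4(n+1) + 6)] · 9/(5·4), which tends to 9/20 as n → ∞.
Convergence for |t − 9| · 9/20 < 1, i.e. |t − 9| < 20/9. So R = 20/9.
Check t = 101/9: the terms behave like c/n; limit comparison with the harmonic series gives divergence.
At t = 61/9: convergence follows from the alternating series test (terms decrease monotonically to 0).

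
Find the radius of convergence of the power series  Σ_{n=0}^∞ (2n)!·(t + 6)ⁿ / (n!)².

R = 1/4

Apply the ratio test: |a_{n+1}| / |a_n| = (2n+1)·(2n+2)/(n+1)², which tends to 4 as n → ∞.
Convergence for |t + 6| · 4 < 1, i.e. |t + 6| < 1/4. So R = 1/4.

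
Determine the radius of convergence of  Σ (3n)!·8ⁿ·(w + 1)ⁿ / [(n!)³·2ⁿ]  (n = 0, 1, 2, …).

Apply the ratio test: |a_{n+1}| / |a_n| = (3n+1)·(3n+2)·(3n+3)/(n+1)³ · 8/2, which tends to 108 as n → ∞.
Hence the series converges for |w + 1| < 1/(108) = 1/108, so the radius of convergence is 1/108.

R = 1/108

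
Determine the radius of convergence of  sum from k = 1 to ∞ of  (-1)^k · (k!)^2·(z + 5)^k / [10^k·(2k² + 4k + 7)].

By the ratio test, |a_{k+1}/a_k| = (k+1)² · 1/10 · (2k² + 4k + 7)/(2(k+1)² + 4(k+1) + 7) → ∞.
The terms grow without bound for any (z + 5) ≠ 0, so R = 0 (convergence only at z = -5).

R = 0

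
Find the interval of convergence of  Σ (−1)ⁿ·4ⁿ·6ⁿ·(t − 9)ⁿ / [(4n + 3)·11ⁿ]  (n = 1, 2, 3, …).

By the ratio test, |a_{n+1}/a_n| = [(4n + 3)/(4(n+1) + 3)] · 4·6/11 → 24/11.
The series converges when 24/11 · |t − 9| < 1, giving R = 11/24.
Check t = 227/24: an alternating series whose terms decrease to 0 in absolute value, so it converges by the Leibniz criterion.
Endpoint t = 205/24: comparison with the harmonic series Σ 1/n shows the series diverges.

(205/24, 227/24]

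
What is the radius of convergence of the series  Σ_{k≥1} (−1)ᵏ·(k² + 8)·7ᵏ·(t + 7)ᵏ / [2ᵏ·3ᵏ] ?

R = 6/7

Ratio test: |a_{k+1}/a_k| = [((k+1)² + 8)/(k² + 8)] · 7/(2·3) → 7/6 as k → ∞.
Thus R = 1/(7/6) = 6/7.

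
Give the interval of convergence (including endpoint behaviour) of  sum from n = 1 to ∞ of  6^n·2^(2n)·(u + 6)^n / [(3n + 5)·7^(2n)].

[-193/24, -95/24)

Apply the ratio test: |a_{n+1}| / |a_n| = [(3n + 5)/(3(n+1) + 5)] · 6·4/49, which tends to 24/49 as n → ∞.
Convergence for |u + 6| · 24/49 < 1, i.e. |u + 6| < 49/24. So R = 49/24.
When u = -95/24, the terms behave like c/n; limit comparison with the harmonic series gives divergence.
Check u = -193/24: an alternating series whose terms decrease to 0 in absolute value, so it converges by the Leibniz criterion.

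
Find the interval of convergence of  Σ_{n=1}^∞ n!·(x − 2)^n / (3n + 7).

The ratio of consecutive coefficients is (n+1) · (3n + 7)/(3(n+1) + 7) → ∞.
The terms grow without bound for any (x − 2) ≠ 0, so R = 0 (convergence only at x = 2).

{2}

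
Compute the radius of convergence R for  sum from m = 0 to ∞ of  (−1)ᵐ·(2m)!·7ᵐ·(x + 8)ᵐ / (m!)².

R = 1/28

By the ratio test, |a_{m+1}/a_m| = (2m+1)·(2m+2)/(m+1)² · 7 → 28.
Hence the series converges for |x + 8| < 1/(28) = 1/28, so the radius of convergence is 1/28.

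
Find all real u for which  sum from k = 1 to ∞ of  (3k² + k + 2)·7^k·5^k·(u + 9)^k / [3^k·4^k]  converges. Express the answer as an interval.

(-327/35, -303/35)

Ratio test: |a_{k+1}/a_k| = [(3(k+1)² + (k+1) + 2)/(3k² + k + 2)] · 7·5/(3·4) → 35/12 as k → ∞.
Thus R = 1/(35/12) = 12/35.
At u = -303/35: the terms have absolute value of order k², which does not tend to 0, so the series diverges by the divergence test.
When u = -327/35, the terms have absolute value of order k², which does not tend to 0, so the series diverges by the divergence test.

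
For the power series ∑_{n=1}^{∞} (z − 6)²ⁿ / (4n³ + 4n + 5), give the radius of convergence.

R = 1

By the ratio test, |a_{n+1}/a_n| = (4n³ + 4n + 5)/(4(n+1)³ + 4(n+1) + 5) → 1.
Writing y = (z − 6)², the series in y has radius 1, so |z − 6| < √(1) = 1 and R = 1.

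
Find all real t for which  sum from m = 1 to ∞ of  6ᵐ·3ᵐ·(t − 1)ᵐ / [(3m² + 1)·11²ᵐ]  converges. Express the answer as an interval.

[-103/18, 139/18]

Apply the ratio test: |a_{m+1}| / |a_m| = [(3m² + 1)/(3(m+1)² + 1)] · 6·3/121, which tends to 18/121 as m → ∞.
The series converges when 18/121 · |t − 1| < 1, giving R = 121/18.
Endpoint t = 139/18: the series is dominated by a constant times Σ 1/m², which converges (p = 2 > 1).
At t = -103/18: absolute convergence follows by limit comparison with Σ 1/m².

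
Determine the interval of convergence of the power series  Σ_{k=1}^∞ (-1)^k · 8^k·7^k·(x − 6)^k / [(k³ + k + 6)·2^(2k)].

By the ratio test, |a_{k+1}/a_k| = [(k³ + k + 6)/((k+1)³ + (k+1) + 6)] · 8·7/4 → 14.
The series converges when 14 · |x − 6| < 1, giving R = 1/14.
Endpoint x = 85/14: absolute convergence follows by limit comparison with Σ 1/k³.
At x = 83/14: the series is dominated by a constant times Σ 1/k³, which converges (p = 3 > 1).

[83/14, 85/14]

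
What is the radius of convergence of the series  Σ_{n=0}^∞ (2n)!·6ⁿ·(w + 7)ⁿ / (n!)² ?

R = 1/24

The ratio of consecutive coefficients is (2n+1)·(2n+2)/(n+1)² · 6 → 24.
The series converges when 24 · |w + 7| < 1, giving R = 1/24.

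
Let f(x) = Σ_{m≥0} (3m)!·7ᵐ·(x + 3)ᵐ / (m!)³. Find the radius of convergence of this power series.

R = 1/189

By the ratio test, |a_{m+1}/a_m| = (3m+1)·(3m+2)·(3m+3)/(m+1)³ · 7 → 189.
Thus R = 1/(189) = 1/189.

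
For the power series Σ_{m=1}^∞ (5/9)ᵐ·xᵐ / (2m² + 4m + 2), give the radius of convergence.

The ratio of consecutive coefficients is [(2m² + 4m + 2)/(2(m+1)² + 4(m+1) + 2)] · 5/9 → 5/9.
Convergence for |x| · 5/9 < 1, i.e. |x| < 9/5. So R = 9/5.

R = 9/5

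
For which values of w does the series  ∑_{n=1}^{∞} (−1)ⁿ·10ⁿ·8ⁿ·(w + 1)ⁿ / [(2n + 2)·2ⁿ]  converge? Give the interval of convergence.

By the ratio test, |a_{n+1}/a_n| = [(2n + 2)/(2(n+1) + 2)] · 10·8/2 → 40.
Thus R = 1/(40) = 1/40.
Endpoint w = -39/40: convergence follows from the alternating series test (terms decrease monotonically to 0).
Endpoint w = -41/40: the terms are asymptotic to a nonzero constant times 1/n, so the series diverges by limit comparison with Σ 1/n.

(-41/40, -39/40]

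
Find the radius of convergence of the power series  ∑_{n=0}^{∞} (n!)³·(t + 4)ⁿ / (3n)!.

R = 27

Apply the ratio test: |a_{n+1}| / |a_n| = (n+1)³/[(3n+1)·(3n+2)·(3n+3)], which tends to 1/27 as n → ∞.
The series converges when 1/27 · |t + 4| < 1, giving R = 27.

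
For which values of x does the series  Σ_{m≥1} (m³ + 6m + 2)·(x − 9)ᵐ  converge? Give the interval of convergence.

(8, 10)

Ratio test: |a_{m+1}/a_m| = ((m+1)³ + 6(m+1) + 2)/(m³ + 6m + 2) → 1 as m → ∞.
Convergence for |x − 9| < 1, so R = 1.
Check x = 10: the terms do not tend to 0, so the series diverges.
Check x = 8: the terms do not tend to 0, so the series diverges.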